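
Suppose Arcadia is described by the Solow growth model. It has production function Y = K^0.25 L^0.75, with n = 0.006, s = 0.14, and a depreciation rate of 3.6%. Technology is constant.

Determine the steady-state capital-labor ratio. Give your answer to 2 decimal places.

At the steady state, Δk = 0, so s·k^α = (n + δ)·k.
Dividing both sides by k: k^(1−α) = s / (n + δ).
k^0.75 = 0.14 / (0.006 + 0.036) = 0.14 / 0.042 = 3.3333
k* = 3.3333^(1/0.75) ≈ 4.9793

k* = 4.98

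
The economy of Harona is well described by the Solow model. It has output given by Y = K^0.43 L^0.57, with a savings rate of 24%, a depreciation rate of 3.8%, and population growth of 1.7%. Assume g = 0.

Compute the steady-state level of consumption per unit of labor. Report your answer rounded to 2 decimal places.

c* ≈ 2.31

At the steady state, Δk = 0, so s·k^α = (n + δ)·k.
Rearranging, k^(1−α) = s / (n + δ).
k^0.57 = 0.24 / (0.017 + 0.038) = 0.24 / 0.055 = 4.3636
k* = 4.3636^(1/0.57) ≈ 13.2597
y* = (k*)^α = 13.2597^0.43 ≈ 3.0387
c* = (1 − s)·y* = (1 − 0.24) × 3.0387 ≈ 2.3094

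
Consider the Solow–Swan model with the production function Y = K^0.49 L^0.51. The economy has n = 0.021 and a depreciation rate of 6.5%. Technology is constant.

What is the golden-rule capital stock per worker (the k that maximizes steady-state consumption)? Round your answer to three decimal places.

The golden rule sets f'(k) = n + δ, i.e. α·k^(α−1) = n + δ.
So k^(1−α) = α / (n + δ) = 0.49 / 0.086 = 5.6977.
k_gold = 5.6977^(1/0.51) ≈ 30.3224

k_gold ≈ 30.322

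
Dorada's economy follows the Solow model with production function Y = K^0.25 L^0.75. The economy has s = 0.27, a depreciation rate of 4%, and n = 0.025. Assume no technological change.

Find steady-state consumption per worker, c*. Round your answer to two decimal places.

At the steady state, Δk = 0, so s·k^α = (n + δ)·k.
Rearranging, k^(1−α) = s / (n + δ).
k^0.75 = 0.27 / (0.025 + 0.040) = 0.27 / 0.065 = 4.1538
k* = 4.1538^(1/0.75) ≈ 6.6772
y* = (k*)^α = 6.6772^0.25 ≈ 1.6075
c* = (1 − s)·y* = (1 − 0.27) × 1.6075 ≈ 1.1735

c* ≈ 1.17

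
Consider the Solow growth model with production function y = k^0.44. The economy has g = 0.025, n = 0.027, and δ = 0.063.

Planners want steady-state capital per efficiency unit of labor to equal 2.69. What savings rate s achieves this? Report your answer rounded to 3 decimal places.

At the steady state, Δk = 0, so s·k^α = (n + g + δ)·k.
So s / (n + g + δ) = (k*)^(1−α) = 2.69^0.56 = 1.7404.
Therefore s = 1.7404 × (n + g + δ) = 1.7404 × 0.115 = 0.2001.

s ≈ 0.200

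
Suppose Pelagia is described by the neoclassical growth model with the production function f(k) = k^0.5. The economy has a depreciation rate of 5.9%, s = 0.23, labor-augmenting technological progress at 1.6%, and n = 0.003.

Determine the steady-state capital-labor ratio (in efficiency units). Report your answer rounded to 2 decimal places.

k* = 8.69

Steady state requires s·f(k) = (n + g + δ)·k, i.e. s·k^α = (n + g + δ)·k.
Dividing both sides by k: k^(1−α) = s / (n + g + δ).
k^0.5 = 0.23 / (0.003 + 0.016 + 0.059) = 0.23 / 0.078 = 2.9487
k* = 2.9487^(1/0.5) ≈ 8.6948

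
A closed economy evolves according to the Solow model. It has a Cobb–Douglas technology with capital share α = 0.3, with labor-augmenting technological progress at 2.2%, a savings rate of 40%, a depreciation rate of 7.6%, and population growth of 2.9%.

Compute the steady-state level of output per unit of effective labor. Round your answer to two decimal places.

Steady state requires s·f(k) = (n + g + δ)·k, i.e. s·k^α = (n + g + δ)·k.
Dividing both sides by k: k^(1−α) = s / (n + g + δ).
k^0.7 = 0.40 / (0.029 + 0.022 + 0.076) = 0.40 / 0.127 = 3.1496
k* = 3.1496^(1/0.7) ≈ 5.1498
y* = (k*)^α = 5.1498^0.3 ≈ 1.6351

y* = 1.64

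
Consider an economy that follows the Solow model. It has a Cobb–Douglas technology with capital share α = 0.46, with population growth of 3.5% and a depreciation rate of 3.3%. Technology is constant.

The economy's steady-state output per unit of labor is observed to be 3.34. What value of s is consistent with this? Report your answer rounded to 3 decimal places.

s ≈ 0.280

Steady state requires s·f(k) = (n + δ)·k, i.e. s·k^α = (n + δ)·k.
Since y* = [s/(n + δ)]^(α/(1−α)), we have s/(n + δ) = (y*)^((1−α)/α) = 3.34^1.1739 = 4.1193.
Therefore s = 4.1193 × (n + δ) = 4.1193 × 0.068 = 0.2801.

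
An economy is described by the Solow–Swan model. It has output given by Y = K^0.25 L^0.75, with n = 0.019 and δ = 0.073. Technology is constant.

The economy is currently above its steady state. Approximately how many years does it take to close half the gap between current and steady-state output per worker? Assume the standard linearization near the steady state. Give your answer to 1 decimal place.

t_½ ≈ 10.0 years

Near the steady state the convergence rate is λ = (1 − α)(n + δ).
λ = (1 − 0.25) × 0.092 = 0.75 × 0.092 = 0.0690
Half-life = ln 2 / λ = 0.6931 / 0.0690 ≈ 10.04 years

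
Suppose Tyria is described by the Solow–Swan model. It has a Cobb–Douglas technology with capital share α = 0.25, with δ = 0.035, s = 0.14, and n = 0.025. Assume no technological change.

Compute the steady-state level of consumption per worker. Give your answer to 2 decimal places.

c* = 1.14

In steady state, investment equals break-even investment: s·k^α = (n + δ)·k.
Dividing both sides by k: k^(1−α) = s / (n + δ).
k^0.75 = 0.14 / (0.025 + 0.035) = 0.14 / 0.060 = 2.3333
k* = 2.3333^(1/0.75) ≈ 3.0948
y* = (k*)^α = 3.0948^0.25 ≈ 1.3264
c* = (1 − s)·y* = (1 − 0.14) × 1.3264 ≈ 1.1407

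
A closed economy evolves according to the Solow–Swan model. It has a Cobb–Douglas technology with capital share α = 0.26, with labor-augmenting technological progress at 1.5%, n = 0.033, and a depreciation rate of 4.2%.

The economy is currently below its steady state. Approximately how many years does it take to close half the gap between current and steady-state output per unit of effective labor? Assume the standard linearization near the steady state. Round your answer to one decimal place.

Near the steady state the convergence rate is λ = (1 − α)(n + g + δ).
λ = (1 − 0.26) × 0.090 = 0.74 × 0.090 = 0.0666
Half-life = ln 2 / λ = 0.6931 / 0.0666 ≈ 10.41 years

t_½ ≈ 10.4 years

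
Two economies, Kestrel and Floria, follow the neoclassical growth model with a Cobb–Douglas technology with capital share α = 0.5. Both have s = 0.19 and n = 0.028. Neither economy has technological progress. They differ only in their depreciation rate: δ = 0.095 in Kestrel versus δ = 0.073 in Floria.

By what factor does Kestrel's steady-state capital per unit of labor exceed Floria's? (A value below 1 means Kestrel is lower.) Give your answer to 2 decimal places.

ratio ≈ 0.67

Steady-state k* = [s/(n + δ)]^(1/(1−α)), so the ratio is [ (s_K/(n + δ)_K) / (s_F/(n + δ)_F) ]^2.
s_K/(n + δ)_K = 0.19/0.123 = 1.5447; s_F/(n + δ)_F = 0.19/0.101 = 1.8812.
Ratio = (1.5447/1.8812)^2 = 0.8211^2 ≈ 0.6742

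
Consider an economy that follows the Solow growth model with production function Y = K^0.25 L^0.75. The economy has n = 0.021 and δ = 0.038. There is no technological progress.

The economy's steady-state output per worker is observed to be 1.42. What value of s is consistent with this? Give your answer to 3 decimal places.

s ≈ 0.169

Steady state requires s·f(k) = (n + δ)·k, i.e. s·k^α = (n + δ)·k.
Since y* = [s/(n + δ)]^(α/(1−α)), we have s/(n + δ) = (y*)^((1−α)/α) = 1.42^3 = 2.8633.
Therefore s = 2.8633 × (n + δ) = 2.8633 × 0.059 = 0.1689.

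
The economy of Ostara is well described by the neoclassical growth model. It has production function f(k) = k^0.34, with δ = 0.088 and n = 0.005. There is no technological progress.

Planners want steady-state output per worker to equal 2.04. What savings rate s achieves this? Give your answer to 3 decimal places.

Steady state requires s·f(k) = (n + δ)·k, i.e. s·k^α = (n + δ)·k.
Since y* = [s/(n + δ)]^(α/(1−α)), we have s/(n + δ) = (y*)^((1−α)/α) = 2.04^1.9412 = 3.9907.
Therefore s = 3.9907 × (n + δ) = 3.9907 × 0.093 = 0.3711.

s ≈ 0.371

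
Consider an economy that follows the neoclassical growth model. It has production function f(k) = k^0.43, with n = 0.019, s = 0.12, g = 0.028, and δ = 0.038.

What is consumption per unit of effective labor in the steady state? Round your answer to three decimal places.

Steady state requires s·f(k) = (n + g + δ)·k, i.e. s·k^α = (n + g + δ)·k.
Rearranging, k^(1−α) = s / (n + g + δ).
k^0.57 = 0.12 / (0.019 + 0.028 + 0.038) = 0.12 / 0.085 = 1.4118
k* = 1.4118^(1/0.57) ≈ 1.8313
y* = (k*)^α = 1.8313^0.43 ≈ 1.2971
c* = (1 − s)·y* = (1 − 0.12) × 1.2971 ≈ 1.1414

c* ≈ 1.141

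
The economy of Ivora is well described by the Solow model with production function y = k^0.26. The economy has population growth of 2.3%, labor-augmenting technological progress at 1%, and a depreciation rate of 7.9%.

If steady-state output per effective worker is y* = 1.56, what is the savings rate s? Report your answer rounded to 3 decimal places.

Steady state requires s·f(k) = (n + g + δ)·k, i.e. s·k^α = (n + g + δ)·k.
Since y* = [s/(n + g + δ)]^(α/(1−α)), we have s/(n + g + δ) = (y*)^((1−α)/α) = 1.56^2.8462 = 3.5454.
Therefore s = 3.5454 × (n + g + δ) = 3.5454 × 0.112 = 0.3971.

s ≈ 0.397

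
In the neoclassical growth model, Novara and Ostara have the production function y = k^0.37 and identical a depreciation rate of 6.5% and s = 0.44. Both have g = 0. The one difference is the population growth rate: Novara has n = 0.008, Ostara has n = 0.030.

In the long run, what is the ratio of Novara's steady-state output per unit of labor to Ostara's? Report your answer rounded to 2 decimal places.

y*_N / y*_O ≈ 1.17

Steady-state y* = [s/(n + δ)]^(α/(1−α)), so the ratio is [ (s_N/(n + δ)_N) / (s_O/(n + δ)_O) ]^0.5873.
s_N/(n + δ)_N = 0.44/0.073 = 6.0274; s_O/(n + δ)_O = 0.44/0.095 = 4.6316.
Ratio = (6.0274/4.6316)^0.5873 = 1.3014^0.5873 ≈ 1.1673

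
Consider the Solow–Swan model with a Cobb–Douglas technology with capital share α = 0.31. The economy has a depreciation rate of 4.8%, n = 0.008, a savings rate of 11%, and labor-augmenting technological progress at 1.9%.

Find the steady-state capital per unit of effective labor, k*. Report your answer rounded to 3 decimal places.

In steady state, investment equals break-even investment: s·k^α = (n + g + δ)·k.
Dividing both sides by k: k^(1−α) = s / (n + g + δ).
k^0.69 = 0.11 / (0.008 + 0.019 + 0.048) = 0.11 / 0.075 = 1.4667
k* = 1.4667^(1/0.69) ≈ 1.7421

k* ≈ 1.742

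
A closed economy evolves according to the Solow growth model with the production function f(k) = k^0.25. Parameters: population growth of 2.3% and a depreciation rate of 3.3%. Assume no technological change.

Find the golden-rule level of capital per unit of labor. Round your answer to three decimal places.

The golden rule sets f'(k) = n + δ, i.e. α·k^(α−1) = n + δ.
So k^(1−α) = α / (n + δ) = 0.25 / 0.056 = 4.4643.
k_gold = 4.4643^(1/0.75) ≈ 7.3509

k_gold ≈ 7.351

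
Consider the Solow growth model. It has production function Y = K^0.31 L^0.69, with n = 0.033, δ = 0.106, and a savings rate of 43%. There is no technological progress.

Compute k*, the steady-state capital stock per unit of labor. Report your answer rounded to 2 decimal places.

k* ≈ 5.14

Steady state requires s·f(k) = (n + δ)·k, i.e. s·k^α = (n + δ)·k.
Dividing both sides by k: k^(1−α) = s / (n + δ).
k^0.69 = 0.43 / (0.033 + 0.106) = 0.43 / 0.139 = 3.0935
k* = 3.0935^(1/0.69) ≈ 5.1380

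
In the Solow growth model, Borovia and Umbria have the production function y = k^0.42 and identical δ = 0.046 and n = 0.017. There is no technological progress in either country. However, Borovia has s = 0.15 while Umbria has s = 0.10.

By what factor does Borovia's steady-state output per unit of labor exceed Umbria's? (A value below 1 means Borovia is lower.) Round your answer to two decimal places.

y*_B / y*_U ≈ 1.34

Steady-state y* = [s/(n + δ)]^(α/(1−α)), so the ratio is [ (s_B/(n + δ)_B) / (s_U/(n + δ)_U) ]^0.7241.
s_B/(n + δ)_B = 0.15/0.063 = 2.3810; s_U/(n + δ)_U = 0.10/0.063 = 1.5873.
Ratio = (2.3810/1.5873)^0.7241 = 1.5000^0.7241 ≈ 1.3412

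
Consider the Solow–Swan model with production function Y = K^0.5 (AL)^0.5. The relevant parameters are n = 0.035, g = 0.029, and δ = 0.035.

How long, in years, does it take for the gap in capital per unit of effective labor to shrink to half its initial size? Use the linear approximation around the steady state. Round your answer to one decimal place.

t_½ ≈ 14.0 years

Near the steady state the convergence rate is λ = (1 − α)(n + g + δ).
λ = (1 − 0.5) × 0.099 = 0.5 × 0.099 = 0.0495
Half-life = ln 2 / λ = 0.6931 / 0.0495 ≈ 14.00 years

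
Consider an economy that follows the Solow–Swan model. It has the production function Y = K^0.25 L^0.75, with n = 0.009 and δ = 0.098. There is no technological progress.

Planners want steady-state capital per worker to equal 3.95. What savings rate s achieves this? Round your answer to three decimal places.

Steady state requires s·f(k) = (n + δ)·k, i.e. s·k^α = (n + δ)·k.
So s / (n + δ) = (k*)^(1−α) = 3.95^0.75 = 2.8019.
Therefore s = 2.8019 × (n + δ) = 2.8019 × 0.107 = 0.2998.

s ≈ 0.300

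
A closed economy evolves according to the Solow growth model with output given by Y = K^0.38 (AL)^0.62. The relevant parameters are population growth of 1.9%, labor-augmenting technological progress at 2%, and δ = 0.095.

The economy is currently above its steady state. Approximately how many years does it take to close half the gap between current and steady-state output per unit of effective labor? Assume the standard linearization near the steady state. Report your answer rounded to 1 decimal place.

Near the steady state the convergence rate is λ = (1 − α)(n + g + δ).
λ = (1 − 0.38) × 0.134 = 0.62 × 0.134 = 0.08308
Half-life = ln 2 / λ = 0.6931 / 0.08308 ≈ 8.34 years

t_½ ≈ 8.3 years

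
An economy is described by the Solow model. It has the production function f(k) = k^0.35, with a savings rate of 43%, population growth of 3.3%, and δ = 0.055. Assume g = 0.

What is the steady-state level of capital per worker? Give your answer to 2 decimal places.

At the steady state, Δk = 0, so s·k^α = (n + δ)·k.
Rearranging, k^(1−α) = s / (n + δ).
k^0.65 = 0.43 / (0.033 + 0.055) = 0.43 / 0.088 = 4.8864
k* = 4.8864^(1/0.65) ≈ 11.4811

k* = 11.48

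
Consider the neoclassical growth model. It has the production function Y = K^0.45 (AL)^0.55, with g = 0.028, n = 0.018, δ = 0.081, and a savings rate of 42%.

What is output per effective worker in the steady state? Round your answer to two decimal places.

y* ≈ 2.66

In steady state, investment equals break-even investment: s·k^α = (n + g + δ)·k.
Dividing both sides by k: k^(1−α) = s / (n + g + δ).
k^0.55 = 0.42 / (0.018 + 0.028 + 0.081) = 0.42 / 0.127 = 3.3071
k* = 3.3071^(1/0.55) ≈ 8.7993
y* = (k*)^α = 8.7993^0.45 ≈ 2.6607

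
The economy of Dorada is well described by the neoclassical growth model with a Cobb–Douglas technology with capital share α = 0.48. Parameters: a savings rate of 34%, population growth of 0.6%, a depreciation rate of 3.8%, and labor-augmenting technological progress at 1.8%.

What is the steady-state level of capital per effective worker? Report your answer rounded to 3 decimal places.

At the steady state, Δk = 0, so s·k^α = (n + g + δ)·k.
Rearranging, k^(1−α) = s / (n + g + δ).
k^0.52 = 0.34 / (0.006 + 0.018 + 0.038) = 0.34 / 0.062 = 5.4839
k* = 5.4839^(1/0.52) ≈ 26.3831

k* = 26.383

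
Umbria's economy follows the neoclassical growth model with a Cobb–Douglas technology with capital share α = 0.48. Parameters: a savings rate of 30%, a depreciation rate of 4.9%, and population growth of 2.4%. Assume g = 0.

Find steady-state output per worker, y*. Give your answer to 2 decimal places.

Steady state requires s·f(k) = (n + δ)·k, i.e. s·k^α = (n + δ)·k.
Rearranging, k^(1−α) = s / (n + δ).
k^0.52 = 0.30 / (0.024 + 0.049) = 0.30 / 0.073 = 4.1096
k* = 4.1096^(1/0.52) ≈ 15.1490
y* = (k*)^α = 15.1490^0.48 ≈ 3.6862

y* = 3.69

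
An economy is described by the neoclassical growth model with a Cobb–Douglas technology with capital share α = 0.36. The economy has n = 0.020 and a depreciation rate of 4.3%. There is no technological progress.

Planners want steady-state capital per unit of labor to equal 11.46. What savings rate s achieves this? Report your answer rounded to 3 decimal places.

s ≈ 0.300

In steady state, investment equals break-even investment: s·k^α = (n + δ)·k.
So s / (n + δ) = (k*)^(1−α) = 11.46^0.64 = 4.7630.
Therefore s = 4.7630 × (n + δ) = 4.7630 × 0.063 = 0.3001.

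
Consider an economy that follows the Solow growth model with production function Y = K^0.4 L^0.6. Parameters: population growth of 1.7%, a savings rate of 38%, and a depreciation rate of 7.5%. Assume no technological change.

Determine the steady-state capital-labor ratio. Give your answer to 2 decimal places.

k* = 10.63

At the steady state, Δk = 0, so s·k^α = (n + δ)·k.
Rearranging, k^(1−α) = s / (n + δ).
k^0.6 = 0.38 / (0.017 + 0.075) = 0.38 / 0.092 = 4.1304
k* = 4.1304^(1/0.6) ≈ 10.6329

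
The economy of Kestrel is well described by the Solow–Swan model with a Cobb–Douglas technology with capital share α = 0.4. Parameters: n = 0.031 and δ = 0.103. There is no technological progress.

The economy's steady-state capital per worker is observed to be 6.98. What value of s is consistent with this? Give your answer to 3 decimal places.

At the steady state, Δk = 0, so s·k^α = (n + δ)·k.
So s / (n + δ) = (k*)^(1−α) = 6.98^0.6 = 3.2086.
Therefore s = 3.2086 × (n + δ) = 3.2086 × 0.134 = 0.4300.

s ≈ 0.430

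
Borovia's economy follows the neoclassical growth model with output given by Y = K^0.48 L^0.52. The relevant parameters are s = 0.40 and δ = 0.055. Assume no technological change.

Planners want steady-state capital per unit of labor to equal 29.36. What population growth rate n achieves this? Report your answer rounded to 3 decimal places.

In steady state, investment equals break-even investment: s·k^α = (n + δ)·k.
So s / (n + δ) = (k*)^(1−α) = 29.36^0.52 = 5.7974.
Therefore n + δ = s / 5.7974 = 0.40 / 5.7974 = 0.0690, so n = 0.0690 − 0.055 = 0.0140.

n ≈ 0.014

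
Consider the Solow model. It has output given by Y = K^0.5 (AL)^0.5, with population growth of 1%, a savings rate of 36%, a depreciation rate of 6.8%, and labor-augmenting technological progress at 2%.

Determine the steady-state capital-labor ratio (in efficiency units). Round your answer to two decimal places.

k* = 13.49

In steady state, investment equals break-even investment: s·k^α = (n + g + δ)·k.
Dividing both sides by k: k^(1−α) = s / (n + g + δ).
k^0.5 = 0.36 / (0.010 + 0.020 + 0.068) = 0.36 / 0.098 = 3.6735
k* = 3.6735^(1/0.5) ≈ 13.4946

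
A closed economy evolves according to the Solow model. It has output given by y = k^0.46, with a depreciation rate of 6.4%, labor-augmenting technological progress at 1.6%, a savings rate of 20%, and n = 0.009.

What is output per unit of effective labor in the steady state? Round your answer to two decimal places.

In steady state, investment equals break-even investment: s·k^α = (n + g + δ)·k.
Rearranging, k^(1−α) = s / (n + g + δ).
k^0.54 = 0.20 / (0.009 + 0.016 + 0.064) = 0.20 / 0.089 = 2.2472
k* = 2.2472^(1/0.54) ≈ 4.4791
y* = (k*)^α = 4.4791^0.46 ≈ 1.9932

y* ≈ 1.99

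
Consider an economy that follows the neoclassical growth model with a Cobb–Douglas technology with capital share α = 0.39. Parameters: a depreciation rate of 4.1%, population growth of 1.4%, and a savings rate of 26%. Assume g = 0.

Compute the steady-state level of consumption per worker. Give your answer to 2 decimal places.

Steady state requires s·f(k) = (n + δ)·k, i.e. s·k^α = (n + δ)·k.
Rearranging, k^(1−α) = s / (n + δ).
k^0.61 = 0.26 / (0.014 + 0.041) = 0.26 / 0.055 = 4.7273
k* = 4.7273^(1/0.61) ≈ 12.7621
y* = (k*)^α = 12.7621^0.39 ≈ 2.6997
c* = (1 − s)·y* = (1 − 0.26) × 2.6997 ≈ 1.9978

c* ≈ 2.00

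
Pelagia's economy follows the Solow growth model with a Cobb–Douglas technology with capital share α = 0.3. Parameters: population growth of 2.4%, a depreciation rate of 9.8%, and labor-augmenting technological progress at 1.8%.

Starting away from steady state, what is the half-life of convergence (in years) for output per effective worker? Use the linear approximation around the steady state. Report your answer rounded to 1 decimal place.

Near the steady state the convergence rate is λ = (1 − α)(n + g + δ).
λ = (1 − 0.3) × 0.140 = 0.7 × 0.140 = 0.0980
Half-life = ln 2 / λ = 0.6931 / 0.0980 ≈ 7.07 years

t_½ ≈ 7.1 years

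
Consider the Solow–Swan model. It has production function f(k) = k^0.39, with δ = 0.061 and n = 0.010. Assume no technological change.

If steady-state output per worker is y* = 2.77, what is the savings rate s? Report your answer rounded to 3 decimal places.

s ≈ 0.349

In steady state, investment equals break-even investment: s·k^α = (n + δ)·k.
Since y* = [s/(n + δ)]^(α/(1−α)), we have s/(n + δ) = (y*)^((1−α)/α) = 2.77^1.5641 = 4.9213.
Therefore s = 4.9213 × (n + δ) = 4.9213 × 0.071 = 0.3494.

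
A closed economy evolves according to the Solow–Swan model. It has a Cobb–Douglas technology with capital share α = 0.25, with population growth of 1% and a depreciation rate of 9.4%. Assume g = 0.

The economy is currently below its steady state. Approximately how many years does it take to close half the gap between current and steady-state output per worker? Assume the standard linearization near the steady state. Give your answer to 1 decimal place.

Near the steady state the convergence rate is λ = (1 − α)(n + δ).
λ = (1 − 0.25) × 0.104 = 0.75 × 0.104 = 0.0780
Half-life = ln 2 / λ = 0.6931 / 0.0780 ≈ 8.89 years

about 8.9 years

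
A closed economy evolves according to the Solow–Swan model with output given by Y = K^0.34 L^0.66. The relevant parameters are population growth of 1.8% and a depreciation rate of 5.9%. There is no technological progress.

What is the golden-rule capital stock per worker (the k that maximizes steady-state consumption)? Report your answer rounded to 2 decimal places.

The golden rule sets f'(k) = n + δ, i.e. α·k^(α−1) = n + δ.
So k^(1−α) = α / (n + δ) = 0.34 / 0.077 = 4.4156.
k_gold = 4.4156^(1/0.66) ≈ 9.4898

k_gold ≈ 9.49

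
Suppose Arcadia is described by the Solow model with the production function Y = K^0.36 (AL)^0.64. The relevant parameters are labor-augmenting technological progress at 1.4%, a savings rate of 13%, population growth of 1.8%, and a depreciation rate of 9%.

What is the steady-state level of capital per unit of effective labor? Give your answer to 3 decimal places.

At the steady state, Δk = 0, so s·k^α = (n + g + δ)·k.
Dividing both sides by k: k^(1−α) = s / (n + g + δ).
k^0.64 = 0.13 / (0.018 + 0.014 + 0.090) = 0.13 / 0.122 = 1.0656
k* = 1.0656^(1/0.64) ≈ 1.1044

k* = 1.104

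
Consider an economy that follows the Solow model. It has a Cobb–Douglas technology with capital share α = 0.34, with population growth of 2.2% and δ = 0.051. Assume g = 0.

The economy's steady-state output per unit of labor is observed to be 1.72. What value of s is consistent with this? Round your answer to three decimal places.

s ≈ 0.209

At the steady state, Δk = 0, so s·k^α = (n + δ)·k.
Since y* = [s/(n + δ)]^(α/(1−α)), we have s/(n + δ) = (y*)^((1−α)/α) = 1.72^1.9412 = 2.8655.
Therefore s = 2.8655 × (n + δ) = 2.8655 × 0.073 = 0.2092.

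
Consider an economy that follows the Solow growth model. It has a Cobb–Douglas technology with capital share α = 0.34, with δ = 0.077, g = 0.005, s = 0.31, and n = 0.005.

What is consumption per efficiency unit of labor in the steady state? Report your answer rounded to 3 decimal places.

c* = 1.328

At the steady state, Δk = 0, so s·k^α = (n + g + δ)·k.
Rearranging, k^(1−α) = s / (n + g + δ).
k^0.66 = 0.31 / (0.005 + 0.005 + 0.077) = 0.31 / 0.087 = 3.5632
k* = 3.5632^(1/0.66) ≈ 6.8568
y* = (k*)^α = 6.8568^0.34 ≈ 1.9243
c* = (1 − s)·y* = (1 − 0.31) × 1.9243 ≈ 1.3278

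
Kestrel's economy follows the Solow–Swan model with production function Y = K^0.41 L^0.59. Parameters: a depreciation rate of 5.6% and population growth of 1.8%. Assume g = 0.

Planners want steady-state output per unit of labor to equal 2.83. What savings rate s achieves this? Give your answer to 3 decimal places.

s ≈ 0.331

In steady state, investment equals break-even investment: s·k^α = (n + δ)·k.
Since y* = [s/(n + δ)]^(α/(1−α)), we have s/(n + δ) = (y*)^((1−α)/α) = 2.83^1.439 = 4.4681.
Therefore s = 4.4681 × (n + δ) = 4.4681 × 0.074 = 0.3306.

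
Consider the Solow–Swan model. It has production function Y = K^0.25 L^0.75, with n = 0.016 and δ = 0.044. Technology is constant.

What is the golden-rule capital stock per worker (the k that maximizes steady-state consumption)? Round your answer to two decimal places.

k_gold ≈ 6.70

The golden rule sets f'(k) = n + δ, i.e. α·k^(α−1) = n + δ.
So k^(1−α) = α / (n + δ) = 0.25 / 0.060 = 4.1667.
k_gold = 4.1667^(1/0.75) ≈ 6.7049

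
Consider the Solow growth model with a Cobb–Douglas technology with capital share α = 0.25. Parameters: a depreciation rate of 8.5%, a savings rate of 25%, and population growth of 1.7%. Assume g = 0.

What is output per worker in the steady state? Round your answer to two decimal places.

At the steady state, Δk = 0, so s·k^α = (n + δ)·k.
Rearranging, k^(1−α) = s / (n + δ).
k^0.75 = 0.25 / (0.017 + 0.085) = 0.25 / 0.102 = 2.4510
k* = 2.4510^(1/0.75) ≈ 3.3046
y* = (k*)^α = 3.3046^0.25 ≈ 1.3483

y* = 1.35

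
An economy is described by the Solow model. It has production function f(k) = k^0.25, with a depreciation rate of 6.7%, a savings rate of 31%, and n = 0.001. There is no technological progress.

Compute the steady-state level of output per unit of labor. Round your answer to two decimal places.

In steady state, investment equals break-even investment: s·k^α = (n + δ)·k.
Dividing both sides by k: k^(1−α) = s / (n + δ).
k^0.75 = 0.31 / (0.001 + 0.067) = 0.31 / 0.068 = 4.5588
k* = 4.5588^(1/0.75) ≈ 7.5591
y* = (k*)^α = 7.5591^0.25 ≈ 1.6581

y* = 1.66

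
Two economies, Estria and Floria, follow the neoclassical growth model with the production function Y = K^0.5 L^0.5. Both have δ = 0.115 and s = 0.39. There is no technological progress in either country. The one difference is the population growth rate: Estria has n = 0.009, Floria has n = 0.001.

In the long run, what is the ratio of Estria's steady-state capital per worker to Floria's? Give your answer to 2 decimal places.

ratio ≈ 0.88

Steady-state k* = [s/(n + δ)]^(1/(1−α)), so the ratio is [ (s_E/(n + δ)_E) / (s_F/(n + δ)_F) ]^2.
s_E/(n + δ)_E = 0.39/0.124 = 3.1452; s_F/(n + δ)_F = 0.39/0.116 = 3.3621.
Ratio = (3.1452/3.3621)^2 = 0.9355^2 ≈ 0.8752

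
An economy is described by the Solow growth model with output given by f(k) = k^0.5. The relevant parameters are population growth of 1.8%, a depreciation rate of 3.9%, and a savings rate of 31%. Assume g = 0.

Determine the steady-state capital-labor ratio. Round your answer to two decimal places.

In steady state, investment equals break-even investment: s·k^α = (n + δ)·k.
Dividing both sides by k: k^(1−α) = s / (n + δ).
k^0.5 = 0.31 / (0.018 + 0.039) = 0.31 / 0.057 = 5.4386
k* = 5.4386^(1/0.5) ≈ 29.5784

k* ≈ 29.58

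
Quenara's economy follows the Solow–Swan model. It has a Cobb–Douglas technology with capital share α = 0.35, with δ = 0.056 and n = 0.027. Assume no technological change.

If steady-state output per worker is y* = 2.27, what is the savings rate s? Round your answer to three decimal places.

s ≈ 0.380

Steady state requires s·f(k) = (n + δ)·k, i.e. s·k^α = (n + δ)·k.
Since y* = [s/(n + δ)]^(α/(1−α)), we have s/(n + δ) = (y*)^((1−α)/α) = 2.27^1.8571 = 4.5833.
Therefore s = 4.5833 × (n + δ) = 4.5833 × 0.083 = 0.3804.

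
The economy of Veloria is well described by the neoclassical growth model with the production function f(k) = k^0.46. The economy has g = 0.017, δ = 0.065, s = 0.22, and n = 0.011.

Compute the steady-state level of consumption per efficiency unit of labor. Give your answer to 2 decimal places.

Steady state requires s·f(k) = (n + g + δ)·k, i.e. s·k^α = (n + g + δ)·k.
Rearranging, k^(1−α) = s / (n + g + δ).
k^0.54 = 0.22 / (0.011 + 0.017 + 0.065) = 0.22 / 0.093 = 2.3656
k* = 2.3656^(1/0.54) ≈ 4.9259
y* = (k*)^α = 4.9259^0.46 ≈ 2.0823
c* = (1 − s)·y* = (1 − 0.22) × 2.0823 ≈ 1.6242

c* ≈ 1.62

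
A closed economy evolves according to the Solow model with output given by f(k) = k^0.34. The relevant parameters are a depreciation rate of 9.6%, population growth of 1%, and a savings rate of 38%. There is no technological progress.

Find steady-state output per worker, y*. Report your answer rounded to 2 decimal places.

At the steady state, Δk = 0, so s·k^α = (n + δ)·k.
Rearranging, k^(1−α) = s / (n + δ).
k^0.66 = 0.38 / (0.010 + 0.096) = 0.38 / 0.106 = 3.5849
k* = 3.5849^(1/0.66) ≈ 6.9202
y* = (k*)^α = 6.9202^0.34 ≈ 1.9304

y* ≈ 1.93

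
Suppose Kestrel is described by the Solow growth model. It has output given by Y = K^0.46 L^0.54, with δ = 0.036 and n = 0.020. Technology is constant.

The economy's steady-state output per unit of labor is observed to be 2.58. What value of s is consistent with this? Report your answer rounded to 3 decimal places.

s ≈ 0.170

Steady state requires s·f(k) = (n + δ)·k, i.e. s·k^α = (n + δ)·k.
Since y* = [s/(n + δ)]^(α/(1−α)), we have s/(n + δ) = (y*)^((1−α)/α) = 2.58^1.1739 = 3.0423.
Therefore s = 3.0423 × (n + δ) = 3.0423 × 0.056 = 0.1704.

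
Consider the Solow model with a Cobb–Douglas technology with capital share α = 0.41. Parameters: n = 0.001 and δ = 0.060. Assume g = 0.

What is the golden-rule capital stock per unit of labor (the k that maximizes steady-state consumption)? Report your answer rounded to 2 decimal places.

The golden rule sets f'(k) = n + δ, i.e. α·k^(α−1) = n + δ.
So k^(1−α) = α / (n + δ) = 0.41 / 0.061 = 6.7213.
k_gold = 6.7213^(1/0.59) ≈ 25.2617

k_gold ≈ 25.26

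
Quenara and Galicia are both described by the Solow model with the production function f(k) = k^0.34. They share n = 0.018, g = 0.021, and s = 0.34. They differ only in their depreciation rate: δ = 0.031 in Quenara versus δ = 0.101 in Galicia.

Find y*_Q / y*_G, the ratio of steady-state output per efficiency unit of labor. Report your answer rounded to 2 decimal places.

Steady-state y* = [s/(n + g + δ)]^(α/(1−α)), so the ratio is [ (s_Q/(n + g + δ)_Q) / (s_G/(n + g + δ)_G) ]^0.5152.
s_Q/(n + g + δ)_Q = 0.34/0.070 = 4.8571; s_G/(n + g + δ)_G = 0.34/0.140 = 2.4286.
Ratio = (4.8571/2.4286)^0.5152 = 2.0000^0.5152 ≈ 1.4292

ratio ≈ 1.43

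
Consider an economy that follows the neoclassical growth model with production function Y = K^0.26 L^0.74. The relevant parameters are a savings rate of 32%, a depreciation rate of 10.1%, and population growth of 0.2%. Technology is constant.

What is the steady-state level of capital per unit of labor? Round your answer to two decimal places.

k* = 4.63

In steady state, investment equals break-even investment: s·k^α = (n + δ)·k.
Rearranging, k^(1−α) = s / (n + δ).
k^0.74 = 0.32 / (0.002 + 0.101) = 0.32 / 0.103 = 3.1068
k* = 3.1068^(1/0.74) ≈ 4.6269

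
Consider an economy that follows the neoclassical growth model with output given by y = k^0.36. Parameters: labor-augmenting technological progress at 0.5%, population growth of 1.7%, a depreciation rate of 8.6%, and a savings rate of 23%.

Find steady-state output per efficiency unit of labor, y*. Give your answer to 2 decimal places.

y* ≈ 1.53

At the steady state, Δk = 0, so s·k^α = (n + g + δ)·k.
Dividing both sides by k: k^(1−α) = s / (n + g + δ).
k^0.64 = 0.23 / (0.017 + 0.005 + 0.086) = 0.23 / 0.108 = 2.1296
k* = 2.1296^(1/0.64) ≈ 3.2581
y* = (k*)^α = 3.2581^0.36 ≈ 1.5299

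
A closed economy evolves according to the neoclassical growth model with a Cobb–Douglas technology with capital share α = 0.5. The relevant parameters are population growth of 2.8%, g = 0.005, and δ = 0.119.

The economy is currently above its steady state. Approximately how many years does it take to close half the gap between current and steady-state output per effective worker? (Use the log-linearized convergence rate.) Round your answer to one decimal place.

about 9.1 years

Near the steady state the convergence rate is λ = (1 − α)(n + g + δ).
λ = (1 − 0.5) × 0.152 = 0.5 × 0.152 = 0.0760
Half-life = ln 2 / λ = 0.6931 / 0.0760 ≈ 9.12 years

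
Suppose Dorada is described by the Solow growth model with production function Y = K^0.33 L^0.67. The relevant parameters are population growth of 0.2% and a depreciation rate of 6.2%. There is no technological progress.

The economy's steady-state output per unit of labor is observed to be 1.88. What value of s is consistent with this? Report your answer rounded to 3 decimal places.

s ≈ 0.231

In steady state, investment equals break-even investment: s·k^α = (n + δ)·k.
Since y* = [s/(n + δ)]^(α/(1−α)), we have s/(n + δ) = (y*)^((1−α)/α) = 1.88^2.0303 = 3.6027.
Therefore s = 3.6027 × (n + δ) = 3.6027 × 0.064 = 0.2306.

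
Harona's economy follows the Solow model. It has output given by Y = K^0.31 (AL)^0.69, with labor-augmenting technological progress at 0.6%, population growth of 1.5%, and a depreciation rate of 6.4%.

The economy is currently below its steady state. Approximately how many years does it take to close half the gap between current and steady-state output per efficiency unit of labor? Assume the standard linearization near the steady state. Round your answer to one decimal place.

half-life ≈ 11.8 years

Near the steady state the convergence rate is λ = (1 − α)(n + g + δ).
λ = (1 − 0.31) × 0.085 = 0.69 × 0.085 = 0.05865
Half-life = ln 2 / λ = 0.6931 / 0.05865 ≈ 11.82 years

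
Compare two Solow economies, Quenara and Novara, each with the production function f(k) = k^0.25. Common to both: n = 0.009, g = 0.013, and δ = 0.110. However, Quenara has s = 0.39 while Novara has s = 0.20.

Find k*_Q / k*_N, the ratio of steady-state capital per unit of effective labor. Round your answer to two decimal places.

k*_Q / k*_N ≈ 2.44

Steady-state k* = [s/(n + g + δ)]^(1/(1−α)), so the ratio is [ (s_Q/(n + g + δ)_Q) / (s_N/(n + g + δ)_N) ]^1.3333.
s_Q/(n + g + δ)_Q = 0.39/0.132 = 2.9545; s_N/(n + g + δ)_N = 0.20/0.132 = 1.5152.
Ratio = (2.9545/1.5152)^1.3333 = 1.9499^1.3333 ≈ 2.4360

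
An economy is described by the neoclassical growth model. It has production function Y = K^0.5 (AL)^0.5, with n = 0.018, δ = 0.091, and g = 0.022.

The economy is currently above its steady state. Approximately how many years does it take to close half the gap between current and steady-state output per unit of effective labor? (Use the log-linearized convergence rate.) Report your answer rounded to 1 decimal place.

t_½ ≈ 10.6 years

Near the steady state the convergence rate is λ = (1 − α)(n + g + δ).
λ = (1 − 0.5) × 0.131 = 0.5 × 0.131 = 0.0655
Half-life = ln 2 / λ = 0.6931 / 0.0655 ≈ 10.58 years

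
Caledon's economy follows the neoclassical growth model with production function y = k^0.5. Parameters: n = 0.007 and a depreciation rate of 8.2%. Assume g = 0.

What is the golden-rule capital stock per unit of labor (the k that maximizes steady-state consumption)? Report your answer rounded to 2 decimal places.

k_gold ≈ 31.56

The golden rule sets f'(k) = n + δ, i.e. α·k^(α−1) = n + δ.
So k^(1−α) = α / (n + δ) = 0.5 / 0.089 = 5.6180.
k_gold = 5.6180^(1/0.5) ≈ 31.5619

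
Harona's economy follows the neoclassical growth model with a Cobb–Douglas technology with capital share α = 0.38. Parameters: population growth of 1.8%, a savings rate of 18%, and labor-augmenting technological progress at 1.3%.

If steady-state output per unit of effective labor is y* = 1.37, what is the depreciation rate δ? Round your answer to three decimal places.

At the steady state, Δk = 0, so s·k^α = (n + g + δ)·k.
Since y* = [s/(n + g + δ)]^(α/(1−α)), we have s/(n + g + δ) = (y*)^((1−α)/α) = 1.37^1.6316 = 1.6714.
Therefore n + g + δ = s / 1.6714 = 0.18 / 1.6714 = 0.1077, so δ = 0.1077 − 0.031 = 0.0767.

δ ≈ 0.077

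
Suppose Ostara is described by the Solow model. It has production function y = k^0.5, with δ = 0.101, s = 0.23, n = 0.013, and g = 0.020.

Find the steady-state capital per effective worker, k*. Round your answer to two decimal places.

k* ≈ 2.95

At the steady state, Δk = 0, so s·k^α = (n + g + δ)·k.
Dividing both sides by k: k^(1−α) = s / (n + g + δ).
k^0.5 = 0.23 / (0.013 + 0.020 + 0.101) = 0.23 / 0.134 = 1.7164
k* = 1.7164^(1/0.5) ≈ 2.9460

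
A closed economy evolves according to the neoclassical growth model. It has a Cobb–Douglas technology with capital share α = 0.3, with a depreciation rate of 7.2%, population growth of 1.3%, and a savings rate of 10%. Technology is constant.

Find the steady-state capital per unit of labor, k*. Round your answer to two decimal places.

Steady state requires s·f(k) = (n + δ)·k, i.e. s·k^α = (n + δ)·k.
Dividing both sides by k: k^(1−α) = s / (n + δ).
k^0.7 = 0.10 / (0.013 + 0.072) = 0.10 / 0.085 = 1.1765
k* = 1.1765^(1/0.7) ≈ 1.2614

k* = 1.26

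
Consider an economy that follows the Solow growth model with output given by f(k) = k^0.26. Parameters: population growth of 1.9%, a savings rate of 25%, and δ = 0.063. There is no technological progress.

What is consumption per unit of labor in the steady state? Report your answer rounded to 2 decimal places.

At the steady state, Δk = 0, so s·k^α = (n + δ)·k.
Dividing both sides by k: k^(1−α) = s / (n + δ).
k^0.74 = 0.25 / (0.019 + 0.063) = 0.25 / 0.082 = 3.0488
k* = 3.0488^(1/0.74) ≈ 4.5105
y* = (k*)^α = 4.5105^0.26 ≈ 1.4794
c* = (1 − s)·y* = (1 − 0.25) × 1.4794 ≈ 1.1096

c* ≈ 1.11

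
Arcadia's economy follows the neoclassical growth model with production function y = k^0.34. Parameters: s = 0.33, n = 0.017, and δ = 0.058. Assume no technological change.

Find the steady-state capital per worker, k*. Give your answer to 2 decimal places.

Steady state requires s·f(k) = (n + δ)·k, i.e. s·k^α = (n + δ)·k.
Dividing both sides by k: k^(1−α) = s / (n + δ).
k^0.66 = 0.33 / (0.017 + 0.058) = 0.33 / 0.075 = 4.4000
k* = 4.4000^(1/0.66) ≈ 9.4391

k* ≈ 9.44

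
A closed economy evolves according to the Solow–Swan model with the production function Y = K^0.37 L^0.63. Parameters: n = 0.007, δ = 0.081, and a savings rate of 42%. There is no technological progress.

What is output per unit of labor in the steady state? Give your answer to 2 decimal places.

y* = 2.50

Steady state requires s·f(k) = (n + δ)·k, i.e. s·k^α = (n + δ)·k.
Rearranging, k^(1−α) = s / (n + δ).
k^0.63 = 0.42 / (0.007 + 0.081) = 0.42 / 0.088 = 4.7727
k* = 4.7727^(1/0.63) ≈ 11.9510
y* = (k*)^α = 11.9510^0.37 ≈ 2.5040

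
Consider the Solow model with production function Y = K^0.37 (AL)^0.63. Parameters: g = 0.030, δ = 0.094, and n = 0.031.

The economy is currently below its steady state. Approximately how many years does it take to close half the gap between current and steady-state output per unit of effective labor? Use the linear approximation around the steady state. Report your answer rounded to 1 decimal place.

t_½ ≈ 7.1 years

Near the steady state the convergence rate is λ = (1 − α)(n + g + δ).
λ = (1 − 0.37) × 0.155 = 0.63 × 0.155 = 0.09765
Half-life = ln 2 / λ = 0.6931 / 0.09765 ≈ 7.10 years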